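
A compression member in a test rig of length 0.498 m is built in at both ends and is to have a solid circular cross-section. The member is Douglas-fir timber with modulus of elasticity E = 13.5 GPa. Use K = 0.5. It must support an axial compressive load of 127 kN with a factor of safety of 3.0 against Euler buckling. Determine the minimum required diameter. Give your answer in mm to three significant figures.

Required P_cr = n·P = 3.0 × 127 = 381.0 kN
L_e = K·L = 0.5 × 0.498 = 0.2490 m
Required I = P_cr·L_e²/(π²E) = 3.810×10^5 × 0.2490² / (π² × 1.35×10^10) = 1.773×10^-7 m⁴
I_req = 1.773×10^5 mm⁴
Solid circle: I = πd⁴/64  ⇒  d = (64I/π)^(1/4) = (64×1.773×10^5/π)^(1/4) = 43.6 mm

d ≈ 43.6 mm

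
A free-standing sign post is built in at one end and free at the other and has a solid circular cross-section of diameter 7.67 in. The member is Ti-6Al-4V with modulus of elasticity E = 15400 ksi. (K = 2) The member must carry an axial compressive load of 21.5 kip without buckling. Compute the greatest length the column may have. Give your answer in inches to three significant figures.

L_max ≈ 548 in

I = πd⁴/64 = π×7.67⁴/64 = 169.9 in⁴
At the buckling limit P_cr = P = 2.150×10^4 lb
From P_cr = π²EI/(K·L)²:  L = (1/K)·√(π²EI/P_cr) = (1/2)·√(π²×1.54×10^7×169.9/2.150×10^4)
L = 548 in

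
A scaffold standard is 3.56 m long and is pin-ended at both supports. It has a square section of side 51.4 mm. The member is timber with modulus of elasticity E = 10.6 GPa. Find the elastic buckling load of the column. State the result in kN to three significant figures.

P_cr ≈ 4.80 kN

I = a⁴/12 = 51.4⁴/12 = 5.817×10^5 mm⁴
I = 5.817×10^5 mm⁴ = 5.817×10^-7 m⁴
Effective length L_e = K·L = 1 × 3.56 = 3.560 m
P_cr = π²EI / L_e² = π² × 10.6×10⁹ × 5.817×10^-7 / 3.560² = 4.801×10^3 N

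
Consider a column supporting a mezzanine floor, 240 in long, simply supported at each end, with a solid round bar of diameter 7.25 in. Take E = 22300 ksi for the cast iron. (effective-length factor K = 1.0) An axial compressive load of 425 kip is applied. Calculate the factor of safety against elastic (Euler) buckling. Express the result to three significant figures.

I = πd⁴/64 = π×7.25⁴/64 = 135.6 in⁴
Effective length L_e = K·L = 1 × 240 = 240.0 in
P_cr = π²EI / L_e² = π² × 22300×10³ × 135.6 / 240.0² = 5.182×10^5 lb
Factor of safety n = P_cr / P = 518.21 / 425 = 1.22

n ≈ 1.22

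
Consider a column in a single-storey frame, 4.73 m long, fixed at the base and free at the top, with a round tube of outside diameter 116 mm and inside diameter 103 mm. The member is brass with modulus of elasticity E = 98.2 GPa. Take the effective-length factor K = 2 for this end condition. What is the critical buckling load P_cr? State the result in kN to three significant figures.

P_cr ≈ 36.4 kN

d_o = 116 mm, d_i = 103 mm
I = π(d_o⁴ − d_i⁴)/64 = π(116⁴ − 103.0⁴)/64 = 3.363×10^6 mm⁴
I = 3.363×10^6 mm⁴ = 3.363×10^-6 m⁴
Effective length L_e = K·L = 2 × 4.73 = 9.460 m
P_cr = π²EI / L_e² = π² × 98.2×10⁹ × 3.363×10^-6 / 9.460² = 3.642×10^4 N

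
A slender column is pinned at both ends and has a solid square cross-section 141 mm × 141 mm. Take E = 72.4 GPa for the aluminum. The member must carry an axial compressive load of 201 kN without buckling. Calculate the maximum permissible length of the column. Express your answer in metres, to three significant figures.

I = a⁴/12 = 141⁴/12 = 3.294×10^7 mm⁴
I = 3.294×10^-5 m⁴
At the buckling limit P_cr = P = 2.010×10^5 N
From P_cr = π²EI/(K·L)²:  L = (1/K)·√(π²EI/P_cr) = (1/1)·√(π²×7.24×10^10×3.294×10^-5/2.010×10^5)
L = 10.8 m

L_max ≈ 10.8 m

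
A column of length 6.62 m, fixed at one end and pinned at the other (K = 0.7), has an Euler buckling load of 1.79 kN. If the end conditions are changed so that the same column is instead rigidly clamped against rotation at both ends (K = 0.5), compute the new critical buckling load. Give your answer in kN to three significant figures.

P_cr ∝ 1/K², so P_cr,new = P_cr,old × (K_old/K_new)² = 1.79 × (0.7/0.5)²
= 1.79 × 1.960 = 3.51 kN

P_cr ≈ 3.51 kN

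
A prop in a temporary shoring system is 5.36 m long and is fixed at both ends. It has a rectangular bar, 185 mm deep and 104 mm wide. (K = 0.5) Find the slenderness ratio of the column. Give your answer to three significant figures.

Buckling occurs about the weak axis: I_min = h·b³/12 with b = 104 mm (the shorter side).
I_min = 185×104³/12 = 1.734×10^7 mm⁴
A = 1.924×10^4 mm²;  r_min = √(I/A) = √(1.734×10^7/1.924×10^4) = 30.02 mm
L_e = K·L = 0.5 × 5.36 m = 2.680 m = 2680.0 mm
λ = L_e / r_min = 2680.0 / 30.02 = 89.3

λ ≈ 89.3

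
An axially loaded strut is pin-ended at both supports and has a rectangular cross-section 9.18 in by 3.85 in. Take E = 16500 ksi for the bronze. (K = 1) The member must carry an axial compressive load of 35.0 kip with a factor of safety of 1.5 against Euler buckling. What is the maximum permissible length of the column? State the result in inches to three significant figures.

Buckling occurs about the weak axis: I_min = h·b³/12 with b = 3.85 in (the shorter side).
I_min = 9.18×3.85³/12 = 43.66 in⁴
Required critical load P_cr = n·P = 1.5 × 35.0 = 52.50 kip = 5.250×10^4 lb
From P_cr = π²EI/(K·L)²:  L = (1/K)·√(π²EI/P_cr) = (1/1)·√(π²×1.65×10^7×43.66/5.250×10^4)
L = 368 in

L_max ≈ 368 in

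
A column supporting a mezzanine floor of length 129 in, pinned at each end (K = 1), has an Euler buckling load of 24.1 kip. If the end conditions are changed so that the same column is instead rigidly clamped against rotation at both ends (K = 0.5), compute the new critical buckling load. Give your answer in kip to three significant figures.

P_cr ∝ 1/K², so P_cr,new = P_cr,old × (K_old/K_new)² = 24.1 × (1/0.5)²
= 24.1 × 4.000 = 96.4 kip

P_cr ≈ 96.4 kip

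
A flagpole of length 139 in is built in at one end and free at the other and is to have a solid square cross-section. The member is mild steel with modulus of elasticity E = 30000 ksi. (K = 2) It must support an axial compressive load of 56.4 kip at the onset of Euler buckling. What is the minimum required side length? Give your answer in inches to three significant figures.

a ≈ 3.65 in

L_e = K·L = 2 × 139 = 278.0 in
Required I = P_cr·L_e²/(π²E) = 5.640×10^4 × 278.0² / (π² × 3.00×10^7) = 14.72 in⁴
Solid square: I = a⁴/12  ⇒  a = (12I)^(1/4) = (12×14.72)^(1/4) = 3.65 in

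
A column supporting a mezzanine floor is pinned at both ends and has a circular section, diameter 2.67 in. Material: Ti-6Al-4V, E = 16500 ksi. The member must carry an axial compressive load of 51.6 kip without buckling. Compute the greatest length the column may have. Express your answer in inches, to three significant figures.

I = πd⁴/64 = π×2.67⁴/64 = 2.495 in⁴
At the buckling limit P_cr = P = 5.160×10^4 lb
From P_cr = π²EI/(K·L)²:  L = (1/K)·√(π²EI/P_cr) = (1/1)·√(π²×1.65×10^7×2.495/5.160×10^4)
L = 88.7 in

L_max ≈ 88.7 in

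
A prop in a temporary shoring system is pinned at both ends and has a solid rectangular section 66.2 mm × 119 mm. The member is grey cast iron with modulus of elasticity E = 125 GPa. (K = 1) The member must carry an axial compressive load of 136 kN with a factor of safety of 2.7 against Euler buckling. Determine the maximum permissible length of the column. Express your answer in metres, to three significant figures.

Buckling occurs about the weak axis: I_min = h·b³/12 with b = 66.2 mm (the shorter side).
I_min = 119×66.2³/12 = 2.877×10^6 mm⁴
I = 2.877×10^-6 m⁴
Required critical load P_cr = n·P = 2.7 × 136 = 367.2 kN = 3.672×10^5 N
From P_cr = π²EI/(K·L)²:  L = (1/K)·√(π²EI/P_cr) = (1/1)·√(π²×1.25×10^11×2.877×10^-6/3.672×10^5)
L = 3.11 m

L_max ≈ 3.11 m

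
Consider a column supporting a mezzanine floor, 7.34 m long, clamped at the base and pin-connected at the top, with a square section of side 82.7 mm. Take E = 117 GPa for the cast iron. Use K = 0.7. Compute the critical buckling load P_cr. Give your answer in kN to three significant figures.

P_cr ≈ 171 kN

I = a⁴/12 = 82.7⁴/12 = 3.898×10^6 mm⁴
I = 3.898×10^6 mm⁴ = 3.898×10^-6 m⁴
Effective length L_e = K·L = 0.7 × 7.34 = 5.138 m
P_cr = π²EI / L_e² = π² × 117×10⁹ × 3.898×10^-6 / 5.138² = 1.705×10^5 N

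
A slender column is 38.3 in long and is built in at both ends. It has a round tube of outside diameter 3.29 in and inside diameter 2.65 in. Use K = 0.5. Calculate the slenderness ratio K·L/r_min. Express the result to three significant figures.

λ ≈ 18.1

d_o = 3.29 in, d_i = 2.65 in
I = π(d_o⁴ − d_i⁴)/64 = π(3.29⁴ − 2.650⁴)/64 = 3.330 in⁴
A = 2.986 in²;  r_min = √(I/A) = √(3.330/2.986) = 1.056 in
L_e = K·L = 0.5 × 38.3 = 19.15 in
λ = L_e / r_min = 19.150 / 1.056 = 18.1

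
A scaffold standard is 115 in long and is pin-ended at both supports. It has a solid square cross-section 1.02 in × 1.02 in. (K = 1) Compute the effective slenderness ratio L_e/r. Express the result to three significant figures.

For a square r = a/√12 = 1.02/√12 = 0.2944 in
L_e = K·L = 1 × 115 = 115.0 in
λ = L_e / r_min = 115.00 / 0.2944 = 391

λ ≈ 391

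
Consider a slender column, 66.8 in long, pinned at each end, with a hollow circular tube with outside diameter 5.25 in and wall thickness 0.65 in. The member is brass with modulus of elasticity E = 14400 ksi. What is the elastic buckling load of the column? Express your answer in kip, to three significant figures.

P_cr ≈ 807 kip

Inner diameter d_i = 5.25 − 2×0.65 = 3.950 in
I = π(d_o⁴ − d_i⁴)/64 = π(5.25⁴ − 3.950⁴)/64 = 25.34 in⁴
Effective length L_e = K·L = 1 × 66.8 = 66.80 in
P_cr = π²EI / L_e² = π² × 14400×10³ × 25.34 / 66.80² = 8.071×10^5 lb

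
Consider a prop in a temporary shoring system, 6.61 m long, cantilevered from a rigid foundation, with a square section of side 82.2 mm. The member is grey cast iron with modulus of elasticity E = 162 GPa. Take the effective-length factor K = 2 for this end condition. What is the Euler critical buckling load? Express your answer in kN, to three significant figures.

P_cr ≈ 34.8 kN

I = a⁴/12 = 82.2⁴/12 = 3.805×10^6 mm⁴
I = 3.805×10^6 mm⁴ = 3.805×10^-6 m⁴
Effective length L_e = K·L = 2 × 6.61 = 13.22 m
P_cr = π²EI / L_e² = π² × 162×10⁹ × 3.805×10^-6 / 13.22² = 3.481×10^4 N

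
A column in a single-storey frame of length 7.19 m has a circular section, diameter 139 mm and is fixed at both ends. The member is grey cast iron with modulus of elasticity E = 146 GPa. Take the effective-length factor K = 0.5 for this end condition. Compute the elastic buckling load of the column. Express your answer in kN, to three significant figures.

I = πd⁴/64 = π×139⁴/64 = 1.832×10^7 mm⁴
I = 1.832×10^7 mm⁴ = 1.832×10^-5 m⁴
Effective length L_e = K·L = 0.5 × 7.19 = 3.595 m
P_cr = π²EI / L_e² = π² × 146×10⁹ × 1.832×10^-5 / 3.595² = 2.043×10^6 N

P_cr ≈ 2040 kN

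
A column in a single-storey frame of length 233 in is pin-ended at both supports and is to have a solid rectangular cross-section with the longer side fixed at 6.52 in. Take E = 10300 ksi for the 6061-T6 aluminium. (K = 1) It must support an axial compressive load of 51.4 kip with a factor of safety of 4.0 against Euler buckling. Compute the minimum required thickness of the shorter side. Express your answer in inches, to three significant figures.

b ≈ 5.87 in

Required P_cr = n·P = 4.0 × 51.4 = 205.6 kip
L_e = K·L = 1 × 233 = 233.0 in
Required I = P_cr·L_e²/(π²E) = 2.056×10^5 × 233.0² / (π² × 1.03×10^7) = 109.8 in⁴
Rectangle, weak axis: I_min = h·b³/12 with h = 6.52 in fixed  ⇒  b = (12I/h)^(1/3) = 5.87 in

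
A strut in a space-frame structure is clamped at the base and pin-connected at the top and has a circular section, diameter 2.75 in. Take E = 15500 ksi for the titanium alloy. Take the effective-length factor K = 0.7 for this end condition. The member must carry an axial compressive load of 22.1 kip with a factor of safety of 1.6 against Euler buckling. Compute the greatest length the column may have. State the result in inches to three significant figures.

L_max ≈ 157 in

I = πd⁴/64 = π×2.75⁴/64 = 2.807 in⁴
Required critical load P_cr = n·P = 1.6 × 22.1 = 35.36 kip = 3.536×10^4 lb
From P_cr = π²EI/(K·L)²:  L = (1/K)·√(π²EI/P_cr) = (1/0.7)·√(π²×1.55×10^7×2.807/3.536×10^4)
L = 157 in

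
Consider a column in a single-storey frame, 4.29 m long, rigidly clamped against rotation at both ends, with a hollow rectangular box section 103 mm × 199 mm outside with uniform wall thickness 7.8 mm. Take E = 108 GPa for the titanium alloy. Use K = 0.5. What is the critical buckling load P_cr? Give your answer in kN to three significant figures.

P_cr ≈ 1830 kN

Inner dimensions: h_i = 199 − 2×7.8 = 183.4 mm, b_i = 103 − 2×7.8 = 87.40 mm
Weak-axis I_min = (h_o·b_o³ − h_i·b_i³)/12 with b_o = 103, b_i = 87.40 mm (shorter outer/inner sides).
I_min = (199×103³ − 183.4×87.40³)/12 = 7.917×10^6 mm⁴
I = 7.917×10^6 mm⁴ = 7.917×10^-6 m⁴
Effective length L_e = K·L = 0.5 × 4.29 = 2.145 m
P_cr = π²EI / L_e² = π² × 108×10⁹ × 7.917×10^-6 / 2.145² = 1.834×10^6 N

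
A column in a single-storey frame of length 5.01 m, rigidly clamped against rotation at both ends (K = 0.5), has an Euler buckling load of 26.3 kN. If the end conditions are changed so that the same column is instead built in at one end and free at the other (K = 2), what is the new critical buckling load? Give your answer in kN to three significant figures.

P_cr ∝ 1/K², so P_cr,new = P_cr,old × (K_old/K_new)² = 26.3 × (0.5/2)²
= 26.3 × 0.06250 = 1.64 kN

P_cr ≈ 1.64 kN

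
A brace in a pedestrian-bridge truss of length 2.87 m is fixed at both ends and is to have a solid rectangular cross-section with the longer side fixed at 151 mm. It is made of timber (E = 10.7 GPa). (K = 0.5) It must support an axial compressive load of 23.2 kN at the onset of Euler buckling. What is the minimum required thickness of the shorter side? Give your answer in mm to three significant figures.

L_e = K·L = 0.5 × 2.87 = 1.435 m
Required I = P_cr·L_e²/(π²E) = 2.320×10^4 × 1.435² / (π² × 1.07×10^10) = 4.524×10^-7 m⁴
I_req = 4.524×10^5 mm⁴
Rectangle, weak axis: I_min = h·b³/12 with h = 151 mm fixed  ⇒  b = (12I/h)^(1/3) = 33.0 mm

b ≈ 33.0 mm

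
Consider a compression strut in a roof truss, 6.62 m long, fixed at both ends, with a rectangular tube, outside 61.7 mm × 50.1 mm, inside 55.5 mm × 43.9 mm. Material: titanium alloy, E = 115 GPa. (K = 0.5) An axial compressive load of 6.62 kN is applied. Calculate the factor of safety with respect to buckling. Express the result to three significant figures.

n ≈ 3.99

Weak-axis I_min = (h_o·b_o³ − h_i·b_i³)/12 with b_o = 50.1, b_i = 43.90 mm (shorter outer/inner sides).
I_min = (61.7×50.1³ − 55.50×43.90³)/12 = 2.553×10^5 mm⁴
I = 2.553×10^5 mm⁴ = 2.553×10^-7 m⁴
Effective length L_e = K·L = 0.5 × 6.62 = 3.310 m
P_cr = π²EI / L_e² = π² × 115×10⁹ × 2.553×10^-7 / 3.310² = 2.645×10^4 N
Factor of safety n = P_cr / P = 26.446 / 6.62 = 3.99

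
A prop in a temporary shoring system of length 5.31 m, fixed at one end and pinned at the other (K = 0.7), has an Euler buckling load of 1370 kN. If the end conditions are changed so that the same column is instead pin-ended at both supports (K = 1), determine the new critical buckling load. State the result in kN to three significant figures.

P_cr ∝ 1/K², so P_cr,new = P_cr,old × (K_old/K_new)² = 1370 × (0.7/1)²
= 1370 × 0.4900 = 671 kN

P_cr ≈ 671 kN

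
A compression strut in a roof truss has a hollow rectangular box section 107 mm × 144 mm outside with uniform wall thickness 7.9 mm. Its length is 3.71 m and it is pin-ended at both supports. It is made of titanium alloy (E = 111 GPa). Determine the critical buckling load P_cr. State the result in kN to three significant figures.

P_cr ≈ 525 kN

Inner dimensions: h_i = 144 − 2×7.9 = 128.2 mm, b_i = 107 − 2×7.9 = 91.20 mm
Weak-axis I_min = (h_o·b_o³ − h_i·b_i³)/12 with b_o = 107, b_i = 91.20 mm (shorter outer/inner sides).
I_min = (144×107³ − 128.2×91.20³)/12 = 6.597×10^6 mm⁴
I = 6.597×10^6 mm⁴ = 6.597×10^-6 m⁴
Effective length L_e = K·L = 1 × 3.71 = 3.710 m
P_cr = π²EI / L_e² = π² × 111×10⁹ × 6.597×10^-6 / 3.710² = 5.250×10^5 N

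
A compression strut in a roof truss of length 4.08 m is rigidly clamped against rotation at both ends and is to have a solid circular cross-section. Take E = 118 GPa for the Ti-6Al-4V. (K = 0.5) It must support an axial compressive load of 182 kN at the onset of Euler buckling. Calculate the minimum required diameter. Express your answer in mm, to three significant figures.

L_e = K·L = 0.5 × 4.08 = 2.040 m
Required I = P_cr·L_e²/(π²E) = 1.820×10^5 × 2.040² / (π² × 1.18×10^11) = 6.504×10^-7 m⁴
I_req = 6.504×10^5 mm⁴
Solid circle: I = πd⁴/64  ⇒  d = (64I/π)^(1/4) = (64×6.504×10^5/π)^(1/4) = 60.3 mm

d ≈ 60.3 mm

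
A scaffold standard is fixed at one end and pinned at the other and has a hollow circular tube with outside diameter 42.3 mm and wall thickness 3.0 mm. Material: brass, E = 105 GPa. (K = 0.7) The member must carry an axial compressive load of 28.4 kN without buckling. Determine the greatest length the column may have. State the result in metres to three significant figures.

L_max ≈ 2.31 m

Inner diameter d_i = 42.3 − 2×3.0 = 36.30 mm
I = π(d_o⁴ − d_i⁴)/64 = π(42.3⁴ − 36.30⁴)/64 = 7.193×10^4 mm⁴
I = 7.193×10^-8 m⁴
At the buckling limit P_cr = P = 2.840×10^4 N
From P_cr = π²EI/(K·L)²:  L = (1/K)·√(π²EI/P_cr) = (1/0.7)·√(π²×1.05×10^11×7.193×10^-8/2.840×10^4)
L = 2.31 m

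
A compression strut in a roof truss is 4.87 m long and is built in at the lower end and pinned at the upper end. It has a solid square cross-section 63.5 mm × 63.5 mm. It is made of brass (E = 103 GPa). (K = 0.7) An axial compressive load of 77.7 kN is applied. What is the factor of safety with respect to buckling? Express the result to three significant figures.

n ≈ 1.53

I = a⁴/12 = 63.5⁴/12 = 1.355×10^6 mm⁴
I = 1.355×10^6 mm⁴ = 1.355×10^-6 m⁴
Effective length L_e = K·L = 0.7 × 4.87 = 3.409 m
P_cr = π²EI / L_e² = π² × 103×10⁹ × 1.355×10^-6 / 3.409² = 1.185×10^5 N
Factor of safety n = P_cr / P = 118.52 / 77.7 = 1.53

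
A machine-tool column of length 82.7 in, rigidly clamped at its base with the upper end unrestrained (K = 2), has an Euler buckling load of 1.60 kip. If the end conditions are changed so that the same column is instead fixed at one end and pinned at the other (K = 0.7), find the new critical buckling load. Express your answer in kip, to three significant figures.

P_cr ≈ 13.1 kip

P_cr ∝ 1/K², so P_cr,new = P_cr,old × (K_old/K_new)² = 1.60 × (2/0.7)²
= 1.60 × 8.163 = 13.1 kip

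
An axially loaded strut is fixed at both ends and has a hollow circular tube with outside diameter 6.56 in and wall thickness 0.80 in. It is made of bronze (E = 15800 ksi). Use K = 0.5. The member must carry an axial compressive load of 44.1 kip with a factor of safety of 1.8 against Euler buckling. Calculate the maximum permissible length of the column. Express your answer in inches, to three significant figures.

L_max ≈ 693 in

Inner diameter d_i = 6.56 − 2×0.80 = 4.960 in
I = π(d_o⁴ − d_i⁴)/64 = π(6.56⁴ − 4.960⁴)/64 = 61.19 in⁴
Required critical load P_cr = n·P = 1.8 × 44.1 = 79.38 kip = 7.938×10^4 lb
From P_cr = π²EI/(K·L)²:  L = (1/K)·√(π²EI/P_cr) = (1/0.5)·√(π²×1.58×10^7×61.19/7.938×10^4)
L = 693 in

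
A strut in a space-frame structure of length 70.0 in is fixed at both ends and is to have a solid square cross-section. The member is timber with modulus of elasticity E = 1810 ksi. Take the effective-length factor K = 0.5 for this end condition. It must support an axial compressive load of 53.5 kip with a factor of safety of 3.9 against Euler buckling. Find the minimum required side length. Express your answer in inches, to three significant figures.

a ≈ 3.62 in

Required P_cr = n·P = 3.9 × 53.5 = 208.6 kip
L_e = K·L = 0.5 × 70.0 = 35.00 in
Required I = P_cr·L_e²/(π²E) = 2.087×10^5 × 35.00² / (π² × 1.81×10^6) = 14.31 in⁴
Solid square: I = a⁴/12  ⇒  a = (12I)^(1/4) = (12×14.31)^(1/4) = 3.62 in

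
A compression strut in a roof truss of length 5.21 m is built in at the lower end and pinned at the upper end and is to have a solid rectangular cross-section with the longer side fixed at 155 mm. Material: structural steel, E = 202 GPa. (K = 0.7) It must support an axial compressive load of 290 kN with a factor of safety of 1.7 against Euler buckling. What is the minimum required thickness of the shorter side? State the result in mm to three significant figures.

Required P_cr = n·P = 1.7 × 290 = 493.0 kN
L_e = K·L = 0.7 × 5.21 = 3.647 m
Required I = P_cr·L_e²/(π²E) = 4.930×10^5 × 3.647² / (π² × 2.02×10^11) = 3.289×10^-6 m⁴
I_req = 3.289×10^6 mm⁴
Rectangle, weak axis: I_min = h·b³/12 with h = 155 mm fixed  ⇒  b = (12I/h)^(1/3) = 63.4 mm

b ≈ 63.4 mm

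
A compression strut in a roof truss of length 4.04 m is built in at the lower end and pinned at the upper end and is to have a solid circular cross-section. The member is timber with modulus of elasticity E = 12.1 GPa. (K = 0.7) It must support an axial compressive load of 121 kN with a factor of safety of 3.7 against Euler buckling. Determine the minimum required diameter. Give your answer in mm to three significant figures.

Required P_cr = n·P = 3.7 × 121 = 447.7 kN
L_e = K·L = 0.7 × 4.04 = 2.828 m
Required I = P_cr·L_e²/(π²E) = 4.477×10^5 × 2.828² / (π² × 1.21×10^10) = 2.998×10^-5 m⁴
I_req = 2.998×10^7 mm⁴
Solid circle: I = πd⁴/64  ⇒  d = (64I/π)^(1/4) = (64×2.998×10^7/π)^(1/4) = 157 mm

d ≈ 157 mm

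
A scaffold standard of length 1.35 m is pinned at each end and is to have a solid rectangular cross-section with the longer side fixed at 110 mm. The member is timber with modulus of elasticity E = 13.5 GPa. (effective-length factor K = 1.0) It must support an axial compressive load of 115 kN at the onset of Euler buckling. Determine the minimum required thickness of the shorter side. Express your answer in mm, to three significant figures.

L_e = K·L = 1 × 1.35 = 1.350 m
Required I = P_cr·L_e²/(π²E) = 1.150×10^5 × 1.350² / (π² × 1.35×10^10) = 1.573×10^-6 m⁴
I_req = 1.573×10^6 mm⁴
Rectangle, weak axis: I_min = h·b³/12 with h = 110 mm fixed  ⇒  b = (12I/h)^(1/3) = 55.6 mm

b ≈ 55.6 mm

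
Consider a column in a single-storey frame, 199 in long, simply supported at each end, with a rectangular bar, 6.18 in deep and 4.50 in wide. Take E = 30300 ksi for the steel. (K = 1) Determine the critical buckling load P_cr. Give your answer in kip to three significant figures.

Buckling occurs about the weak axis: I_min = h·b³/12 with b = 4.50 in (the shorter side).
I_min = 6.18×4.50³/12 = 46.93 in⁴
Effective length L_e = K·L = 1 × 199 = 199.0 in
P_cr = π²EI / L_e² = π² × 30300×10³ × 46.93 / 199.0² = 3.544×10^5 lb

P_cr ≈ 354 kip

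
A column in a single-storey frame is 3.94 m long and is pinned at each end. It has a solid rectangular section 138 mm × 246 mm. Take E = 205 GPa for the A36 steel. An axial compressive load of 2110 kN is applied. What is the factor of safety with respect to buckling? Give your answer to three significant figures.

n ≈ 3.33

Buckling occurs about the weak axis: I_min = h·b³/12 with b = 138 mm (the shorter side).
I_min = 246×138³/12 = 5.388×10^7 mm⁴
I = 5.388×10^7 mm⁴ = 5.388×10^-5 m⁴
Effective length L_e = K·L = 1 × 3.94 = 3.940 m
P_cr = π²EI / L_e² = π² × 205×10⁹ × 5.388×10^-5 / 3.940² = 7.022×10^6 N
Factor of safety n = P_cr / P = 7021.9 / 2110 = 3.33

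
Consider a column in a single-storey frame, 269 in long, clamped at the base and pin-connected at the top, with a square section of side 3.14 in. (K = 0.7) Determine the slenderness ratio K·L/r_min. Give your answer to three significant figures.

I = a⁴/12 = 3.14⁴/12 = 8.101 in⁴
A = 9.860 in²;  r_min = √(I/A) = √(8.101/9.860) = 0.9064 in
L_e = K·L = 0.7 × 269 = 188.3 in
λ = L_e / r_min = 188.30 / 0.9064 = 208

λ ≈ 208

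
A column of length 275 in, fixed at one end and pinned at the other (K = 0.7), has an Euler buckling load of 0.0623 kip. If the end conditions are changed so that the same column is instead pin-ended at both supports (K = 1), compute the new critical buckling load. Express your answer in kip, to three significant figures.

P_cr ∝ 1/K², so P_cr,new = P_cr,old × (K_old/K_new)² = 0.0623 × (0.7/1)²
= 0.0623 × 0.4900 = 0.0305 kip

P_cr ≈ 0.0305 kip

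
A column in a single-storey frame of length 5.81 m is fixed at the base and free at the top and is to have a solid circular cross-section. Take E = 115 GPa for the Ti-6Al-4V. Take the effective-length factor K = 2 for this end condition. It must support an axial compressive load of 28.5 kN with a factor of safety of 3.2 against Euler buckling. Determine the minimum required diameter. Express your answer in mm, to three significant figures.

Required P_cr = n·P = 3.2 × 28.5 = 91.20 kN
L_e = K·L = 2 × 5.81 = 11.62 m
Required I = P_cr·L_e²/(π²E) = 9.120×10^4 × 11.62² / (π² × 1.15×10^11) = 1.085×10^-5 m⁴
I_req = 1.085×10^7 mm⁴
Solid circle: I = πd⁴/64  ⇒  d = (64I/π)^(1/4) = (64×1.085×10^7/π)^(1/4) = 122 mm

d ≈ 122 mm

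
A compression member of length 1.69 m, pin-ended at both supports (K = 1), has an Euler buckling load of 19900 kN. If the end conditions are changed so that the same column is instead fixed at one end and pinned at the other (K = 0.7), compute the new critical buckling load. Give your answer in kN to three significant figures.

P_cr ∝ 1/K², so P_cr,new = P_cr,old × (K_old/K_new)² = 19900 × (1/0.7)²
= 19900 × 2.041 = 40600 kN

P_cr ≈ 40600 kN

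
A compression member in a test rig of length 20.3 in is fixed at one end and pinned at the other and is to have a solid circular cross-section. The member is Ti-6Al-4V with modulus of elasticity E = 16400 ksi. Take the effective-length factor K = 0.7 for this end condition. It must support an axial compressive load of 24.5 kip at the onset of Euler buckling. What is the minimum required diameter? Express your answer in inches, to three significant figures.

L_e = K·L = 0.7 × 20.3 = 14.21 in
Required I = P_cr·L_e²/(π²E) = 2.450×10^4 × 14.21² / (π² × 1.64×10^7) = 3.056×10^-2 in⁴
Solid circle: I = πd⁴/64  ⇒  d = (64I/π)^(1/4) = (64×3.056×10^-2/π)^(1/4) = 0.888 in

d ≈ 0.888 in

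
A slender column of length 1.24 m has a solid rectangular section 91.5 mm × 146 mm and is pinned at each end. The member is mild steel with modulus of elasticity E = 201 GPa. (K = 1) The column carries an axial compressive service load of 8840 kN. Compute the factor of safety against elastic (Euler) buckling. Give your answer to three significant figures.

Buckling occurs about the weak axis: I_min = h·b³/12 with b = 91.5 mm (the shorter side).
I_min = 146×91.5³/12 = 9.320×10^6 mm⁴
I = 9.320×10^6 mm⁴ = 9.320×10^-6 m⁴
Effective length L_e = K·L = 1 × 1.24 = 1.240 m
P_cr = π²EI / L_e² = π² × 201×10⁹ × 9.320×10^-6 / 1.240² = 1.203×10^7 N
Factor of safety n = P_cr / P = 12025 / 8840 = 1.36

n ≈ 1.36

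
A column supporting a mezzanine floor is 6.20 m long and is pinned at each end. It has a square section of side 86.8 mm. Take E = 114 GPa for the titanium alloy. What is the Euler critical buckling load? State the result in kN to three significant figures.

P_cr ≈ 138 kN

I = a⁴/12 = 86.8⁴/12 = 4.730×10^6 mm⁴
I = 4.730×10^6 mm⁴ = 4.730×10^-6 m⁴
Effective length L_e = K·L = 1 × 6.20 = 6.200 m
P_cr = π²EI / L_e² = π² × 114×10⁹ × 4.730×10^-6 / 6.200² = 1.385×10^5 N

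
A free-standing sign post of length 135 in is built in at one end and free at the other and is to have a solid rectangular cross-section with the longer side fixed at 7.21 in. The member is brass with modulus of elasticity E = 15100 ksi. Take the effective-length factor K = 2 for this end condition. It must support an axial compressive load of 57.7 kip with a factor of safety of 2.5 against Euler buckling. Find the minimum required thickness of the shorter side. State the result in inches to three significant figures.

b ≈ 4.90 in

Required P_cr = n·P = 2.5 × 57.7 = 144.2 kip
L_e = K·L = 2 × 135 = 270.0 in
Required I = P_cr·L_e²/(π²E) = 1.442×10^5 × 270.0² / (π² × 1.51×10^7) = 70.56 in⁴
Rectangle, weak axis: I_min = h·b³/12 with h = 7.21 in fixed  ⇒  b = (12I/h)^(1/3) = 4.90 in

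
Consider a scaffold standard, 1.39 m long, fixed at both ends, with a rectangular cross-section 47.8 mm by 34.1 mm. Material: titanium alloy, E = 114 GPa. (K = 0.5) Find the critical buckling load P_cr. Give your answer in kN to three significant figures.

P_cr ≈ 368 kN

Buckling occurs about the weak axis: I_min = h·b³/12 with b = 34.1 mm (the shorter side).
I_min = 47.8×34.1³/12 = 1.579×10^5 mm⁴
I = 1.579×10^5 mm⁴ = 1.579×10^-7 m⁴
Effective length L_e = K·L = 0.5 × 1.39 = 0.6950 m
P_cr = π²EI / L_e² = π² × 114×10⁹ × 1.579×10^-7 / 0.6950² = 3.679×10^5 N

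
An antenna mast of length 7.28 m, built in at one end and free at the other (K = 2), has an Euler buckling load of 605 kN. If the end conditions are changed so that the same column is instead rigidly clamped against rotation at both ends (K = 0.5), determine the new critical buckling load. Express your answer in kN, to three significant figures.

P_cr ∝ 1/K², so P_cr,new = P_cr,old × (K_old/K_new)² = 605 × (2/0.5)²
= 605 × 16.00 = 9680 kN

P_cr ≈ 9680 kN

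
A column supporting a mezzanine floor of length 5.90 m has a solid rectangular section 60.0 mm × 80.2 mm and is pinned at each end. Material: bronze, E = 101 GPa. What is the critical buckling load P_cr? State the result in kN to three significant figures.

Buckling occurs about the weak axis: I_min = h·b³/12 with b = 60.0 mm (the shorter side).
I_min = 80.2×60.0³/12 = 1.444×10^6 mm⁴
I = 1.444×10^6 mm⁴ = 1.444×10^-6 m⁴
Effective length L_e = K·L = 1 × 5.90 = 5.900 m
P_cr = π²EI / L_e² = π² × 101×10⁹ × 1.444×10^-6 / 5.900² = 4.134×10^4 N

P_cr ≈ 41.3 kN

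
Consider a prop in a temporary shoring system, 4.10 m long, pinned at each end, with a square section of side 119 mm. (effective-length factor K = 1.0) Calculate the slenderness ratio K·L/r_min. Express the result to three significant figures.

I = a⁴/12 = 119⁴/12 = 1.671×10^7 mm⁴
A = 1.416×10^4 mm²;  r_min = √(I/A) = √(1.671×10^7/1.416×10^4) = 34.35 mm
L_e = K·L = 1 × 4.10 m = 4.100 m = 4100.0 mm
λ = L_e / r_min = 4100.0 / 34.35 = 119

λ ≈ 119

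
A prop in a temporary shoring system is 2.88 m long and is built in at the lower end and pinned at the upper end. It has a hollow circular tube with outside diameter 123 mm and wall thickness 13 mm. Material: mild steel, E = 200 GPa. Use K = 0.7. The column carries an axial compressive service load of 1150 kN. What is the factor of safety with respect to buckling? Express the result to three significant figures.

n ≈ 2.91

Inner diameter d_i = 123 − 2×13 = 97.00 mm
I = π(d_o⁴ − d_i⁴)/64 = π(123⁴ − 97.00⁴)/64 = 6.890×10^6 mm⁴
I = 6.890×10^6 mm⁴ = 6.890×10^-6 m⁴
Effective length L_e = K·L = 0.7 × 2.88 = 2.016 m
P_cr = π²EI / L_e² = π² × 200×10⁹ × 6.890×10^-6 / 2.016² = 3.346×10^6 N
Factor of safety n = P_cr / P = 3346.2 / 1150 = 2.91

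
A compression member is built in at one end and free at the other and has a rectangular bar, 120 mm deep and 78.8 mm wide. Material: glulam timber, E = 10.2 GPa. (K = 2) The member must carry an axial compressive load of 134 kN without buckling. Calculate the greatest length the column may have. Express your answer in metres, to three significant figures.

Buckling occurs about the weak axis: I_min = h·b³/12 with b = 78.8 mm (the shorter side).
I_min = 120×78.8³/12 = 4.893×10^6 mm⁴
I = 4.893×10^-6 m⁴
At the buckling limit P_cr = P = 1.340×10^5 N
From P_cr = π²EI/(K·L)²:  L = (1/K)·√(π²EI/P_cr) = (1/2)·√(π²×1.02×10^10×4.893×10^-6/1.340×10^5)
L = 0.959 m

L_max ≈ 0.959 m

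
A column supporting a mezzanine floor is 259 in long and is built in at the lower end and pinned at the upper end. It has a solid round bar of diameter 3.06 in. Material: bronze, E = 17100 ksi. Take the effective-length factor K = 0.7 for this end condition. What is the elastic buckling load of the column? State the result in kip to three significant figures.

I = πd⁴/64 = π×3.06⁴/64 = 4.304 in⁴
Effective length L_e = K·L = 0.7 × 259 = 181.3 in
P_cr = π²EI / L_e² = π² × 17100×10³ × 4.304 / 181.3² = 2.210×10^4 lb

P_cr ≈ 22.1 kip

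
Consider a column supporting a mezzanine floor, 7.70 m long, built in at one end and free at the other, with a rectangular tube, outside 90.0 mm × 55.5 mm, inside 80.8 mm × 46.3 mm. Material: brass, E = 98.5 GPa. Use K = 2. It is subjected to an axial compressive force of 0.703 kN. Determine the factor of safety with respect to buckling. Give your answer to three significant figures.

Weak-axis I_min = (h_o·b_o³ − h_i·b_i³)/12 with b_o = 55.5, b_i = 46.30 mm (shorter outer/inner sides).
I_min = (90.0×55.5³ − 80.80×46.30³)/12 = 6.139×10^5 mm⁴
I = 6.139×10^5 mm⁴ = 6.139×10^-7 m⁴
Effective length L_e = K·L = 2 × 7.70 = 15.40 m
P_cr = π²EI / L_e² = π² × 98.5×10⁹ × 6.139×10^-7 / 15.40² = 2.516×10^3 N
Factor of safety n = P_cr / P = 2.5163 / 0.703 = 3.58

n ≈ 3.58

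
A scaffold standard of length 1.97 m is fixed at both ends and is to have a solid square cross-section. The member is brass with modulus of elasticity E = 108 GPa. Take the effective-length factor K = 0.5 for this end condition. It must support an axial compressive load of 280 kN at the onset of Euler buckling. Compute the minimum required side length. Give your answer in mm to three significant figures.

a ≈ 41.8 mm

L_e = K·L = 0.5 × 1.97 = 0.9850 m
Required I = P_cr·L_e²/(π²E) = 2.800×10^5 × 0.9850² / (π² × 1.08×10^11) = 2.549×10^-7 m⁴
I_req = 2.549×10^5 mm⁴
Solid square: I = a⁴/12  ⇒  a = (12I)^(1/4) = (12×2.549×10^5)^(1/4) = 41.8 mm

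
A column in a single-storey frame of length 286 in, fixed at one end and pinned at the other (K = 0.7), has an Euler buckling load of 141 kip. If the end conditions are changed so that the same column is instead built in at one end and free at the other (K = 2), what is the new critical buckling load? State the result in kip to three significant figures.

P_cr ∝ 1/K², so P_cr,new = P_cr,old × (K_old/K_new)² = 141 × (0.7/2)²
= 141 × 0.1225 = 17.3 kip

P_cr ≈ 17.3 kip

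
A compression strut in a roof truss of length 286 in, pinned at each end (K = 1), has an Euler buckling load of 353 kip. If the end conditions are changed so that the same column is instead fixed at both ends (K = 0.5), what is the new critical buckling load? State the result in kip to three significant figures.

P_cr ∝ 1/K², so P_cr,new = P_cr,old × (K_old/K_new)² = 353 × (1/0.5)²
= 353 × 4.000 = 1410 kip

P_cr ≈ 1410 kip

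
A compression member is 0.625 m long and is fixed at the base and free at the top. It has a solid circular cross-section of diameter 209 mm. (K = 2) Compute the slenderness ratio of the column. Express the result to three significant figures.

λ ≈ 23.9

For a solid circle r = d/4 = 209/4 = 52.25 mm
L_e = K·L = 2 × 0.625 m = 1.250 m = 1250.0 mm
λ = L_e / r_min = 1250.0 / 52.25 = 23.9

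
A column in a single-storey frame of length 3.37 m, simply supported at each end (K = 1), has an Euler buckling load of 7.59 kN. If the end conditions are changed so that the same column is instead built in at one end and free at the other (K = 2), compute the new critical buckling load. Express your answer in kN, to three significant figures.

P_cr ≈ 1.90 kN

P_cr ∝ 1/K², so P_cr,new = P_cr,old × (K_old/K_new)² = 7.59 × (1/2)²
= 7.59 × 0.2500 = 1.90 kN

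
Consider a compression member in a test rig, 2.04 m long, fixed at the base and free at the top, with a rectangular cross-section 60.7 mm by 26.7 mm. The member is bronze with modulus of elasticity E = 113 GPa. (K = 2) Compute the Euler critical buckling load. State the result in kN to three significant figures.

P_cr ≈ 6.45 kN

Buckling occurs about the weak axis: I_min = h·b³/12 with b = 26.7 mm (the shorter side).
I_min = 60.7×26.7³/12 = 9.628×10^4 mm⁴
I = 9.628×10^4 mm⁴ = 9.628×10^-8 m⁴
Effective length L_e = K·L = 2 × 2.04 = 4.080 m
P_cr = π²EI / L_e² = π² × 113×10⁹ × 9.628×10^-8 / 4.080² = 6.451×10^3 N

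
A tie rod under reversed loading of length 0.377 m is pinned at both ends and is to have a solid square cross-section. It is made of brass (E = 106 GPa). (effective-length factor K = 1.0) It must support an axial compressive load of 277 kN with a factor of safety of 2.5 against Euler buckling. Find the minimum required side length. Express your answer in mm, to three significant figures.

a ≈ 32.6 mm

Required P_cr = n·P = 2.5 × 277 = 692.5 kN
L_e = K·L = 1 × 0.377 = 0.3770 m
Required I = P_cr·L_e²/(π²E) = 6.925×10^5 × 0.3770² / (π² × 1.06×10^11) = 9.408×10^-8 m⁴
I_req = 9.408×10^4 mm⁴
Solid square: I = a⁴/12  ⇒  a = (12I)^(1/4) = (12×9.408×10^4)^(1/4) = 32.6 mm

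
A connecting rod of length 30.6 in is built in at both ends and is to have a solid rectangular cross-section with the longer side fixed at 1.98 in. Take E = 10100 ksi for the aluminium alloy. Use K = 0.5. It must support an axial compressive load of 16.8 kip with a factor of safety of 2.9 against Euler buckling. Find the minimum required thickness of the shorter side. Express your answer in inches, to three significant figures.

Required P_cr = n·P = 2.9 × 16.8 = 48.72 kip
L_e = K·L = 0.5 × 30.6 = 15.30 in
Required I = P_cr·L_e²/(π²E) = 4.872×10^4 × 15.30² / (π² × 1.01×10^7) = 0.1144 in⁴
Rectangle, weak axis: I_min = h·b³/12 with h = 1.98 in fixed  ⇒  b = (12I/h)^(1/3) = 0.885 in

b ≈ 0.885 in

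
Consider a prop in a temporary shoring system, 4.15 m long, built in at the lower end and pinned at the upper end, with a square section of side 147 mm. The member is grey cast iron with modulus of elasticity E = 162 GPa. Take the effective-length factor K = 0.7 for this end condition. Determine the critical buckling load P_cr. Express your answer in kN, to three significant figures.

P_cr ≈ 7370 kN

I = a⁴/12 = 147⁴/12 = 3.891×10^7 mm⁴
I = 3.891×10^7 mm⁴ = 3.891×10^-5 m⁴
Effective length L_e = K·L = 0.7 × 4.15 = 2.905 m
P_cr = π²EI / L_e² = π² × 162×10⁹ × 3.891×10^-5 / 2.905² = 7.372×10^6 N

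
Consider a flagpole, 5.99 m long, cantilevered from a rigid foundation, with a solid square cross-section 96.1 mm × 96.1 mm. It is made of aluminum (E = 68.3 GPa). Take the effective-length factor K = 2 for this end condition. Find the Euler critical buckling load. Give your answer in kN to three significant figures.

I = a⁴/12 = 96.1⁴/12 = 7.107×10^6 mm⁴
I = 7.107×10^6 mm⁴ = 7.107×10^-6 m⁴
Effective length L_e = K·L = 2 × 5.99 = 11.98 m
P_cr = π²EI / L_e² = π² × 68.3×10⁹ × 7.107×10^-6 / 11.98² = 3.338×10^4 N

P_cr ≈ 33.4 kN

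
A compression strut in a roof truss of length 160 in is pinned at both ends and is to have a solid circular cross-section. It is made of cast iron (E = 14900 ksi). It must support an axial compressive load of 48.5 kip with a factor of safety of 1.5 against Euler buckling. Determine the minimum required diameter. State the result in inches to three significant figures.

d ≈ 4.01 in

Required P_cr = n·P = 1.5 × 48.5 = 72.75 kip
L_e = K·L = 1 × 160 = 160.0 in
Required I = P_cr·L_e²/(π²E) = 7.275×10^4 × 160.0² / (π² × 1.49×10^7) = 12.66 in⁴
Solid circle: I = πd⁴/64  ⇒  d = (64I/π)^(1/4) = (64×12.66/π)^(1/4) = 4.01 in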